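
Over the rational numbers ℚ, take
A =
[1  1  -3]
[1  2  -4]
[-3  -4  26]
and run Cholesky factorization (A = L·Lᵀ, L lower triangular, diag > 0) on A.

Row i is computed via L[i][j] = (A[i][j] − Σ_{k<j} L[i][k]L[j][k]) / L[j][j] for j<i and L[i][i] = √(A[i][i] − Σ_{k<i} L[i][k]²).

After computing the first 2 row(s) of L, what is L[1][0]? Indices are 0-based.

Step 1: L[0][0] = √(1) = 1.
  L[1][0] = (1) / L[0][0] = 1.
Step 2: L[1][1] = √(1) = 1.

L[1][0] = 1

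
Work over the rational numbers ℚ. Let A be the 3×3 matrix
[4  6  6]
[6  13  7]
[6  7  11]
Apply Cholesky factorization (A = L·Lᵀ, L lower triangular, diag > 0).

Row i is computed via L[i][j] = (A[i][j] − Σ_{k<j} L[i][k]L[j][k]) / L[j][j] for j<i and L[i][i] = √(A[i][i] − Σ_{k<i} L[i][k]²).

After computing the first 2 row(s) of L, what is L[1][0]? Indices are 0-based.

Step 1: L[0][0] = √(4) = 2.
  L[1][0] = (6) / L[0][0] = 3.
Step 2: L[1][1] = √(4) = 2.

L[1][0] = 3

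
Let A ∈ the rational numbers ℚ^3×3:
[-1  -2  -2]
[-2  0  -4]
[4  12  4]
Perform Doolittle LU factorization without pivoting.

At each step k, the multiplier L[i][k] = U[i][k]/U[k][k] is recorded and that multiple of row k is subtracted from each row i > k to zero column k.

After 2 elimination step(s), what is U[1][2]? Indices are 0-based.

U[1][2] = 0

k=0: U[0][0]=-1
  eliminate (1,0): mult=2, new row 1: (0, 4, 0); set L[1][0]=2
  eliminate (2,0): mult=-4, new row 2: (0, 4, -4); set L[2][0]=-4
k=1: U[1][1]=4
  eliminate (2,1): mult=1, new row 2: (0, 0, -4); set L[2][1]=1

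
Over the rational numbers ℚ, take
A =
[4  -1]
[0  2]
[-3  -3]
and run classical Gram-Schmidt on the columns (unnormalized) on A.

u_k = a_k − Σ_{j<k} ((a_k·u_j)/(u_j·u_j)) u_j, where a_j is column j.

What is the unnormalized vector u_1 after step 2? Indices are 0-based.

Step 1: u_0 = a_0 = (4, 0, -3).
Step 2: u_1 = a_1 − (1/5)·u_0 = (-9/5, 2, -12/5).

u_1 = (-9/5, 2, -12/5)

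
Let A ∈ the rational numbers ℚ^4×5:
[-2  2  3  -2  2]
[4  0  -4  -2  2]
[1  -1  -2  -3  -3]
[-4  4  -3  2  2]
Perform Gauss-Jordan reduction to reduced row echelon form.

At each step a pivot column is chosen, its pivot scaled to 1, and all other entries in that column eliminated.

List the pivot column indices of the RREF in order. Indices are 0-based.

step 1: normalize row 0 (÷-2) = (1, -1, -3/2, 1, -1)
  row 1: subtract 4×row0 = (0, 4, 2, -6, 6)
  row 2: subtract 1×row0 = (0, 0, -1/2, -4, -2)
  row 3: subtract -4×row0 = (0, 0, -9, 6, -2)
step 2: normalize row 1 (÷4) = (0, 1, 1/2, -3/2, 3/2)
  row 0: subtract -1×row1 = (1, 0, -1, -1/2, 1/2)
step 3: normalize row 2 (÷-1/2) = (0, 0, 1, 8, 4)
  row 0: subtract -1×row2 = (1, 0, 0, 15/2, 9/2)
  row 1: subtract 1/2×row2 = (0, 1, 0, -11/2, -1/2)
  row 3: subtract -9×row2 = (0, 0, 0, 78, 34)
step 4: normalize row 3 (÷78) = (0, 0, 0, 1, 17/39)
  row 0: subtract 15/2×row3 = (1, 0, 0, 0, 16/13)
  row 1: subtract -11/2×row3 = (0, 1, 0, 0, 74/39)
  row 2: subtract 8×row3 = (0, 0, 1, 0, 20/39)

pivot columns: 0, 1, 2, 3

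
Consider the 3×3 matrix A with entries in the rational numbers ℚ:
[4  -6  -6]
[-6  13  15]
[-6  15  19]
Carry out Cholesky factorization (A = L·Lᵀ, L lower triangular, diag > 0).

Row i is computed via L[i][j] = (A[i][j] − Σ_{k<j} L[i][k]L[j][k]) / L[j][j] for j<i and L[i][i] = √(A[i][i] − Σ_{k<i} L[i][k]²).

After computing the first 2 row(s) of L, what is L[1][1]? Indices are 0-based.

L[1][1] = 2

Step 1: L[0][0] = √(4) = 2.
  L[1][0] = (-6) / L[0][0] = -3.
Step 2: L[1][1] = √(4) = 2.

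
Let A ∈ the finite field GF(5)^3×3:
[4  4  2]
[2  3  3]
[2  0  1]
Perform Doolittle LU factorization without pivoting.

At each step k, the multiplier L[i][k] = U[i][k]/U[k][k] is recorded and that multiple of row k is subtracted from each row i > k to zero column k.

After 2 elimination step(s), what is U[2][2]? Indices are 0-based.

U[2][2] = 4

[col 0] pivot 4
  R1 -= 3*R0 → (0, 1, 2)  (L[1][0] := 3)
  R2 -= 3*R0 → (0, 3, 0)  (L[2][0] := 3)
[col 1] pivot 1
  R2 -= 3*R1 → (0, 0, 4)  (L[2][1] := 3)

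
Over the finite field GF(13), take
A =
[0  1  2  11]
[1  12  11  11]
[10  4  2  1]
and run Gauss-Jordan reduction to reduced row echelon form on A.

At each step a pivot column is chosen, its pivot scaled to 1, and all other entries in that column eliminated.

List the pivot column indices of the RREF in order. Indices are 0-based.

pivot columns: 0, 1, 2

step 1: exchange rows 0,1
step 1: normalize row 0 (÷1) = (1, 12, 11, 11)
  row 2: subtract 10×row0 = (0, 1, 9, 8)
step 2: normalize row 1 (÷1) = (0, 1, 2, 11)
  row 0: subtract 12×row1 = (1, 0, 0, 9)
  row 2: subtract 1×row1 = (0, 0, 7, 10)
step 3: normalize row 2 (÷7) = (0, 0, 1, 7)
  row 1: subtract 2×row2 = (0, 1, 0, 10)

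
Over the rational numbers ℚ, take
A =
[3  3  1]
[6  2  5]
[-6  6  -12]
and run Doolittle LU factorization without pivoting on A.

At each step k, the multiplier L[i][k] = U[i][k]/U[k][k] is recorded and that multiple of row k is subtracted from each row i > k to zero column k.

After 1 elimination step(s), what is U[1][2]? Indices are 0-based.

U[1][2] = 3

k=0: U[0][0]=3
  eliminate (1,0): mult=2, new row 1: (0, -4, 3); set L[1][0]=2
  eliminate (2,0): mult=-2, new row 2: (0, 12, -10); set L[2][0]=-2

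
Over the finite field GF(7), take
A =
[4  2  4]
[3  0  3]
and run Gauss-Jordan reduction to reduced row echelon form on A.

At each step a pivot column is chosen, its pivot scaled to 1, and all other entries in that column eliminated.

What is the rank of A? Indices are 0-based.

[1] R0 /= 4  ⇒  (1, 4, 1)
     R1 -= 3·R0  ⇒  (0, 2, 0)
[2] R1 /= 2  ⇒  (0, 1, 0)
     R0 -= 4·R1  ⇒  (1, 0, 1)

rank = 2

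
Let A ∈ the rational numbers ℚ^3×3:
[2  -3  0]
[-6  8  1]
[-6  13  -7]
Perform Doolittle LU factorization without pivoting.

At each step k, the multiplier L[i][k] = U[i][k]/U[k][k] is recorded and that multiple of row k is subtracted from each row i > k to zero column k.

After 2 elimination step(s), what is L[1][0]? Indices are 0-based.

Step 1: pivot at (0,0) is 2.
  row1 ← row1 − (-3)·row0  ⇒  L[1][0]=-3, U row1=(0, -1, 1)
  row2 ← row2 − (-3)·row0  ⇒  L[2][0]=-3, U row2=(0, 4, -7)
Step 2: pivot at (1,1) is -1.
  row2 ← row2 − (-4)·row1  ⇒  L[2][1]=-4, U row2=(0, 0, -3)

L[1][0] = -3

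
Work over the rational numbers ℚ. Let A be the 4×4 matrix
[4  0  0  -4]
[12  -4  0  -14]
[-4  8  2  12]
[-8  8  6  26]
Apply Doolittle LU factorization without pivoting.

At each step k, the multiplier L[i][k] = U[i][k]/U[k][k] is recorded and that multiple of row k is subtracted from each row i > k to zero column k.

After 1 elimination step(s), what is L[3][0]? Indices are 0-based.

Step 1: pivot at (0,0) is 4.
  row1 ← row1 − (3)·row0  ⇒  L[1][0]=3, U row1=(0, -4, 0, -2)
  row2 ← row2 − (-1)·row0  ⇒  L[2][0]=-1, U row2=(0, 8, 2, 8)
  row3 ← row3 − (-2)·row0  ⇒  L[3][0]=-2, U row3=(0, 8, 6, 18)

L[3][0] = -2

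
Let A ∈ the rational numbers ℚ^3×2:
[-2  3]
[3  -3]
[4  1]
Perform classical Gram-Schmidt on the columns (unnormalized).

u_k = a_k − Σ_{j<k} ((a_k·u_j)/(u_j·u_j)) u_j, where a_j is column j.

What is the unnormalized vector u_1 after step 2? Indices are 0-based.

Step 1: u_0 = a_0 = (-2, 3, 4).
Step 2: u_1 = a_1 − (-11/29)·u_0 = (65/29, -54/29, 73/29).

u_1 = (65/29, -54/29, 73/29)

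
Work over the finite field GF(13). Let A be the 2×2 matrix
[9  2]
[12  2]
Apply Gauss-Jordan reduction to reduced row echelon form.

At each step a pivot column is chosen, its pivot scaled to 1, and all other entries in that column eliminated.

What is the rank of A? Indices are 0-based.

rank = 2

pivot(0,0)=9: scale R0 → (1, 6)
  clear (1,0): R1 −= (12)R0 → (0, 8)
pivot(1,1)=8: scale R1 → (0, 1)
  clear (0,1): R0 −= (6)R1 → (1, 0)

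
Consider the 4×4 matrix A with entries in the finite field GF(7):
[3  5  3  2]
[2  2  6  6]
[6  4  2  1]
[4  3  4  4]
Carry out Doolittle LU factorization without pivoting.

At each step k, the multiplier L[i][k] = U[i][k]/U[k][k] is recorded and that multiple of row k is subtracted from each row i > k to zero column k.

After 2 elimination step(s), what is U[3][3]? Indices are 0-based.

[col 0] pivot 3
  R1 -= 3*R0 → (0, 1, 4, 0)  (L[1][0] := 3)
  R2 -= 2*R0 → (0, 1, 3, 4)  (L[2][0] := 2)
  R3 -= 6*R0 → (0, 1, 0, 6)  (L[3][0] := 6)
[col 1] pivot 1
  R2 -= 1*R1 → (0, 0, 6, 4)  (L[2][1] := 1)
  R3 -= 1*R1 → (0, 0, 3, 6)  (L[3][1] := 1)

U[3][3] = 6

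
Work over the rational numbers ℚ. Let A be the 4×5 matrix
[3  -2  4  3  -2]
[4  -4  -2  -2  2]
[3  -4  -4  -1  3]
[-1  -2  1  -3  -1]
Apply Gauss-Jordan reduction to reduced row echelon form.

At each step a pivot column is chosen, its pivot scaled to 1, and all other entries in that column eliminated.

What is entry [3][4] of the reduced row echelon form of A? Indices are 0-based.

M[3][4] = -1/55

pivot(0,0)=3: scale R0 → (1, -2/3, 4/3, 1, -2/3)
  clear (1,0): R1 −= (4)R0 → (0, -4/3, -22/3, -6, 14/3)
  clear (2,0): R2 −= (3)R0 → (0, -2, -8, -4, 5)
  clear (3,0): R3 −= (-1)R0 → (0, -8/3, 7/3, -2, -5/3)
pivot(1,1)=-4/3: scale R1 → (0, 1, 11/2, 9/2, -7/2)
  clear (0,1): R0 −= (-2/3)R1 → (1, 0, 5, 4, -3)
  clear (2,1): R2 −= (-2)R1 → (0, 0, 3, 5, -2)
  clear (3,1): R3 −= (-8/3)R1 → (0, 0, 17, 10, -11)
pivot(2,2)=3: scale R2 → (0, 0, 1, 5/3, -2/3)
  clear (0,2): R0 −= (5)R2 → (1, 0, 0, -13/3, 1/3)
  clear (1,2): R1 −= (11/2)R2 → (0, 1, 0, -14/3, 1/6)
  clear (3,2): R3 −= (17)R2 → (0, 0, 0, -55/3, 1/3)
pivot(3,3)=-55/3: scale R3 → (0, 0, 0, 1, -1/55)
  clear (0,3): R0 −= (-13/3)R3 → (1, 0, 0, 0, 14/55)
  clear (1,3): R1 −= (-14/3)R3 → (0, 1, 0, 0, 9/110)
  clear (2,3): R2 −= (5/3)R3 → (0, 0, 1, 0, -7/11)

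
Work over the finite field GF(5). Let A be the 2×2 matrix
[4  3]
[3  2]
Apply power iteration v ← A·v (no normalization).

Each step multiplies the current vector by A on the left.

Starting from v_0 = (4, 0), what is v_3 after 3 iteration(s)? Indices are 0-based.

v_3 = (1, 4)

v_0 = (4, 0).
v_1 = A·v_0 = (1, 2).
v_2 = A·v_1 = (0, 2).
v_3 = A·v_2 = (1, 4).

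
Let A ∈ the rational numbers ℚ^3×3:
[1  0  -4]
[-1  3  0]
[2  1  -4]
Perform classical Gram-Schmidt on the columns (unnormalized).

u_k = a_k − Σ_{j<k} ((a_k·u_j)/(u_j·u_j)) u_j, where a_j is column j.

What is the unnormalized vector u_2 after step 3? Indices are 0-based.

u_2 = (-112/59, -16/59, 48/59)

Step 1: u_0 = a_0 = (1, -1, 2).
Step 2: u_1 = a_1 − (-1/6)·u_0 = (1/6, 17/6, 4/3).
Step 3: u_2 = a_2 − (-2)·u_0 − (-36/59)·u_1 = (-112/59, -16/59, 48/59).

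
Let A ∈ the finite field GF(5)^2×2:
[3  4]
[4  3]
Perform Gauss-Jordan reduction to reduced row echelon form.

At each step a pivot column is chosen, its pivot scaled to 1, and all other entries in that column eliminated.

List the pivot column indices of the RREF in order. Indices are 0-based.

pivot columns: 0, 1

pivot(0,0)=3: scale R0 → (1, 3)
  clear (1,0): R1 −= (4)R0 → (0, 1)
pivot(1,1)=1: scale R1 → (0, 1)
  clear (0,1): R0 −= (3)R1 → (1, 0)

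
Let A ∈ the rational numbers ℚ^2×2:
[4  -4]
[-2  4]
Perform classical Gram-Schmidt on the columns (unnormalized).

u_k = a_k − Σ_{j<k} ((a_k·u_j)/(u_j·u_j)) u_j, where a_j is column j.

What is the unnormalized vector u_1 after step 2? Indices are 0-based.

u_1 = (4/5, 8/5)

Step 1: u_0 = a_0 = (4, -2).
Step 2: u_1 = a_1 − (-6/5)·u_0 = (4/5, 8/5).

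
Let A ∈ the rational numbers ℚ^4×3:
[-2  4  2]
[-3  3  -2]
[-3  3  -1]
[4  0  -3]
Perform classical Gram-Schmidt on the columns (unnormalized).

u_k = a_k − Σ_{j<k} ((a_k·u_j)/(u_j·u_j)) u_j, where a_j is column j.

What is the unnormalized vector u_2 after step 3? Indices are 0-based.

Step 1: u_0 = a_0 = (-2, -3, -3, 4).
Step 2: u_1 = a_1 − (-13/19)·u_0 = (50/19, 18/19, 18/19, 52/19).
Step 3: u_2 = a_2 − (-7/38)·u_0 − (-5/14)·u_1 = (18/7, -31/14, -17/14, -9/7).

u_2 = (18/7, -31/14, -17/14, -9/7)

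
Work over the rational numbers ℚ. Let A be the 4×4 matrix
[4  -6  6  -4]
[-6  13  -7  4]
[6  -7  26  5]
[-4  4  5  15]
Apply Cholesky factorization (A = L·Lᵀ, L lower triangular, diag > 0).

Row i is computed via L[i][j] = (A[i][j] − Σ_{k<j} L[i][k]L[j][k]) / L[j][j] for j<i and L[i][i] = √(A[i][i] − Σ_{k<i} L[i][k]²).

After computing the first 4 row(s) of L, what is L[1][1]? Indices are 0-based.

L[1][1] = 2

Step 1: L[0][0] = √(4) = 2.
  L[1][0] = (-6) / L[0][0] = -3.
Step 2: L[1][1] = √(4) = 2.
  L[2][0] = (6) / L[0][0] = 3.
  L[2][1] = (2) / L[1][1] = 1.
Step 3: L[2][2] = √(16) = 4.
  L[3][0] = (-4) / L[0][0] = -2.
  L[3][1] = (-2) / L[1][1] = -1.
  L[3][2] = (12) / L[2][2] = 3.
Step 4: L[3][3] = √(1) = 1.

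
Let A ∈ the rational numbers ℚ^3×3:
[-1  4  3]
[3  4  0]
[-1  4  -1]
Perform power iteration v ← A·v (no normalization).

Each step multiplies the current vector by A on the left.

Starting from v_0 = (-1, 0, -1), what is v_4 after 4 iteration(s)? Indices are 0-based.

v_4 = (-400, -648, -176)

v_0 = (-1, 0, -1).
v_1 = A·v_0 = (-2, -3, 2).
v_2 = A·v_1 = (-4, -18, -12).
v_3 = A·v_2 = (-104, -84, -56).
v_4 = A·v_3 = (-400, -648, -176).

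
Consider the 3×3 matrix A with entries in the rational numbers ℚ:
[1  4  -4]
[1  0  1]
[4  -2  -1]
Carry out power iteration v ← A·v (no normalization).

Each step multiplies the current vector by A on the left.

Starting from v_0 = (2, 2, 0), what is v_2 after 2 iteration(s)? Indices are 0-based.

v_0 = (2, 2, 0).
v_1 = A·v_0 = (10, 2, 4).
v_2 = A·v_1 = (2, 14, 32).

v_2 = (2, 14, 32)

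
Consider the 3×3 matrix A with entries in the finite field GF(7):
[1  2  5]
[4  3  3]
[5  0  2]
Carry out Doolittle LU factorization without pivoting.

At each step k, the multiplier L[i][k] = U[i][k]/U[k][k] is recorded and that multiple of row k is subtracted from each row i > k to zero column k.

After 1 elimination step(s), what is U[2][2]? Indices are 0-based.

U[2][2] = 5

Step 1: pivot at (0,0) is 1.
  row1 ← row1 − (4)·row0  ⇒  L[1][0]=4, U row1=(0, 2, 4)
  row2 ← row2 − (5)·row0  ⇒  L[2][0]=5, U row2=(0, 4, 5)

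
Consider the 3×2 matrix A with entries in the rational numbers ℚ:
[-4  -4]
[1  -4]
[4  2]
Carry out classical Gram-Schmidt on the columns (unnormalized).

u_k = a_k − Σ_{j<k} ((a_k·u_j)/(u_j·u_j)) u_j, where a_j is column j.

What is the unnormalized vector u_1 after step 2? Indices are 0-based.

Step 1: u_0 = a_0 = (-4, 1, 4).
Step 2: u_1 = a_1 − (20/33)·u_0 = (-52/33, -152/33, -14/33).

u_1 = (-52/33, -152/33, -14/33)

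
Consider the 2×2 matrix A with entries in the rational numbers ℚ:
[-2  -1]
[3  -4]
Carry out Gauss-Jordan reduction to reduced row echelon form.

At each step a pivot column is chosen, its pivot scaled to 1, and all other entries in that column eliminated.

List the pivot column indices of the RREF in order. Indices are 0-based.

step 1: normalize row 0 (÷-2) = (1, 1/2)
  row 1: subtract 3×row0 = (0, -11/2)
step 2: normalize row 1 (÷-11/2) = (0, 1)
  row 0: subtract 1/2×row1 = (1, 0)

pivot columns: 0, 1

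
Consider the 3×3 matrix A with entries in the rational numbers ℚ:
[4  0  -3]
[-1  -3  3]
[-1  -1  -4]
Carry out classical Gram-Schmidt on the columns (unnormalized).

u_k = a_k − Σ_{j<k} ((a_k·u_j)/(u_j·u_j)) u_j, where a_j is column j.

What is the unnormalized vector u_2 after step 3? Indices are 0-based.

Step 1: u_0 = a_0 = (4, -1, -1).
Step 2: u_1 = a_1 − (2/9)·u_0 = (-8/9, -25/9, -7/9).
Step 3: u_2 = a_2 − (-11/18)·u_0 − (-23/82)·u_1 = (-33/41, 66/41, -198/41).

u_2 = (-33/41, 66/41, -198/41)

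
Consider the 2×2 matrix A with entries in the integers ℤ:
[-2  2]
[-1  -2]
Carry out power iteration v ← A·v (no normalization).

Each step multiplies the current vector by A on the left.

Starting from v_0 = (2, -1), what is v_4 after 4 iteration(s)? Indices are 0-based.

v_4 = (-24, 60)

v_0 = (2, -1).
v_1 = A·v_0 = (-6, 0).
v_2 = A·v_1 = (12, 6).
v_3 = A·v_2 = (-12, -24).
v_4 = A·v_3 = (-24, 60).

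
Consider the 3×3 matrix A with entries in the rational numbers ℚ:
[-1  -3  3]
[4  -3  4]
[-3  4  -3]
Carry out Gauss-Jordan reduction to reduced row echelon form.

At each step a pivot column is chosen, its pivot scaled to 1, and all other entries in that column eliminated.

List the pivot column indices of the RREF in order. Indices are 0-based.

[1] R0 /= -1  ⇒  (1, 3, -3)
     R1 -= 4·R0  ⇒  (0, -15, 16)
     R2 -= -3·R0  ⇒  (0, 13, -12)
[2] R1 /= -15  ⇒  (0, 1, -16/15)
     R0 -= 3·R1  ⇒  (1, 0, 1/5)
     R2 -= 13·R1  ⇒  (0, 0, 28/15)
[3] R2 /= 28/15  ⇒  (0, 0, 1)
     R0 -= 1/5·R2  ⇒  (1, 0, 0)
     R1 -= -16/15·R2  ⇒  (0, 1, 0)

pivot columns: 0, 1, 2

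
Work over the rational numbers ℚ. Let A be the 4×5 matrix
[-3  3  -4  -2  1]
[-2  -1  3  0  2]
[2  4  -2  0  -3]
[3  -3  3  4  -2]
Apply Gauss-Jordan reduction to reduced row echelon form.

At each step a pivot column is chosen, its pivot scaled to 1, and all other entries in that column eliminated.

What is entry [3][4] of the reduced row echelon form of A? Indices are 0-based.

pivot(0,0)=-3: scale R0 → (1, -1, 4/3, 2/3, -1/3)
  clear (1,0): R1 −= (-2)R0 → (0, -3, 17/3, 4/3, 4/3)
  clear (2,0): R2 −= (2)R0 → (0, 6, -14/3, -4/3, -7/3)
  clear (3,0): R3 −= (3)R0 → (0, 0, -1, 2, -1)
pivot(1,1)=-3: scale R1 → (0, 1, -17/9, -4/9, -4/9)
  clear (0,1): R0 −= (-1)R1 → (1, 0, -5/9, 2/9, -7/9)
  clear (2,1): R2 −= (6)R1 → (0, 0, 20/3, 4/3, 1/3)
pivot(2,2)=20/3: scale R2 → (0, 0, 1, 1/5, 1/20)
  clear (0,2): R0 −= (-5/9)R2 → (1, 0, 0, 1/3, -3/4)
  clear (1,2): R1 −= (-17/9)R2 → (0, 1, 0, -1/15, -7/20)
  clear (3,2): R3 −= (-1)R2 → (0, 0, 0, 11/5, -19/20)
pivot(3,3)=11/5: scale R3 → (0, 0, 0, 1, -19/44)
  clear (0,3): R0 −= (1/3)R3 → (1, 0, 0, 0, -20/33)
  clear (1,3): R1 −= (-1/15)R3 → (0, 1, 0, 0, -25/66)
  clear (2,3): R2 −= (1/5)R3 → (0, 0, 1, 0, 3/22)

M[3][4] = -19/44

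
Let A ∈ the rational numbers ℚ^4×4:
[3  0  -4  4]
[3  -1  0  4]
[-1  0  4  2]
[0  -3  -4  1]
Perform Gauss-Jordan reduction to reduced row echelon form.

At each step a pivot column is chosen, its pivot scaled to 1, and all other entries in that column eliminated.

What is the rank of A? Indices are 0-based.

rank = 4

step 1: normalize row 0 (÷3) = (1, 0, -4/3, 4/3)
  row 1: subtract 3×row0 = (0, -1, 4, 0)
  row 2: subtract -1×row0 = (0, 0, 8/3, 10/3)
step 2: normalize row 1 (÷-1) = (0, 1, -4, 0)
  row 3: subtract -3×row1 = (0, 0, -16, 1)
step 3: normalize row 2 (÷8/3) = (0, 0, 1, 5/4)
  row 0: subtract -4/3×row2 = (1, 0, 0, 3)
  row 1: subtract -4×row2 = (0, 1, 0, 5)
  row 3: subtract -16×row2 = (0, 0, 0, 21)
step 4: normalize row 3 (÷21) = (0, 0, 0, 1)
  row 0: subtract 3×row3 = (1, 0, 0, 0)
  row 1: subtract 5×row3 = (0, 1, 0, 0)
  row 2: subtract 5/4×row3 = (0, 0, 1, 0)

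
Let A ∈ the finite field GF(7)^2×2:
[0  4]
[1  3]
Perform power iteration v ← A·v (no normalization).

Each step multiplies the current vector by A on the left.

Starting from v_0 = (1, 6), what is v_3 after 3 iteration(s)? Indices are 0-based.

v_0 = (1, 6).
v_1 = A·v_0 = (3, 5).
v_2 = A·v_1 = (6, 4).
v_3 = A·v_2 = (2, 4).

v_3 = (2, 4)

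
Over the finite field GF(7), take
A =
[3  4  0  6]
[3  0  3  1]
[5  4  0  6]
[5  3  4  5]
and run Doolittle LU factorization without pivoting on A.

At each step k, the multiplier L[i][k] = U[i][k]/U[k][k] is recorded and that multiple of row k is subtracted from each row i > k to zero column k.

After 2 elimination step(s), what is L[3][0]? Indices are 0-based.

L[3][0] = 4

[col 0] pivot 3
  R1 -= 1*R0 → (0, 3, 3, 2)  (L[1][0] := 1)
  R2 -= 4*R0 → (0, 2, 0, 3)  (L[2][0] := 4)
  R3 -= 4*R0 → (0, 1, 4, 2)  (L[3][0] := 4)
[col 1] pivot 3
  R2 -= 3*R1 → (0, 0, 5, 4)  (L[2][1] := 3)
  R3 -= 5*R1 → (0, 0, 3, 6)  (L[3][1] := 5)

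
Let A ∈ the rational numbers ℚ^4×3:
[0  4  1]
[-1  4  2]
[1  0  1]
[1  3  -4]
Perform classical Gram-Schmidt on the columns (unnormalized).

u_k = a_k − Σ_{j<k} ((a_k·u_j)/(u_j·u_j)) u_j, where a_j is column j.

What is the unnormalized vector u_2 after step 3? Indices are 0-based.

u_2 = (71/61, 59/122, 327/122, -134/61)

Step 1: u_0 = a_0 = (0, -1, 1, 1).
Step 2: u_1 = a_1 − (-1/3)·u_0 = (4, 11/3, 1/3, 10/3).
Step 3: u_2 = a_2 − (-5/3)·u_0 − (-5/122)·u_1 = (71/61, 59/122, 327/122, -134/61).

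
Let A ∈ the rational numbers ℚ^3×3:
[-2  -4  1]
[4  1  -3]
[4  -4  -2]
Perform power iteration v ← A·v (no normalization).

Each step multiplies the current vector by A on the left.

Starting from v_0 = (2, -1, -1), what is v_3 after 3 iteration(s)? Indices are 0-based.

v_3 = (120, 84, 192)

v_0 = (2, -1, -1).
v_1 = A·v_0 = (-1, 10, 14).
v_2 = A·v_1 = (-24, -36, -72).
v_3 = A·v_2 = (120, 84, 192).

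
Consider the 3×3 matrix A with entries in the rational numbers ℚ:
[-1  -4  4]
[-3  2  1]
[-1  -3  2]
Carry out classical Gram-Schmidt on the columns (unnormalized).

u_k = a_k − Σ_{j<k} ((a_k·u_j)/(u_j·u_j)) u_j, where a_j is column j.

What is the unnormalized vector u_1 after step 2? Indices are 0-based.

u_1 = (-43/11, 25/11, -32/11)

Step 1: u_0 = a_0 = (-1, -3, -1).
Step 2: u_1 = a_1 − (1/11)·u_0 = (-43/11, 25/11, -32/11).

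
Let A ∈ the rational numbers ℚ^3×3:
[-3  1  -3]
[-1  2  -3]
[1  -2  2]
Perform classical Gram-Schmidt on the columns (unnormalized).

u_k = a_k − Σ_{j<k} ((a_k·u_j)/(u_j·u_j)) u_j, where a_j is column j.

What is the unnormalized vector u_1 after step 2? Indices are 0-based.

u_1 = (-10/11, 15/11, -15/11)

Step 1: u_0 = a_0 = (-3, -1, 1).
Step 2: u_1 = a_1 − (-7/11)·u_0 = (-10/11, 15/11, -15/11).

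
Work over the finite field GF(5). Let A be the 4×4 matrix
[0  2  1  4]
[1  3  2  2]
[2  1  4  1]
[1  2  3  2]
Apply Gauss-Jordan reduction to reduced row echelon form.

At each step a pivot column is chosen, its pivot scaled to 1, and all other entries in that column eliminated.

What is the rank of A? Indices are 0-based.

rank = 4

pivot(0,0): swap R0↔R1
pivot(0,0)=1: scale R0 → (1, 3, 2, 2)
  clear (2,0): R2 −= (2)R0 → (0, 0, 0, 2)
  clear (3,0): R3 −= (1)R0 → (0, 4, 1, 0)
pivot(1,1)=2: scale R1 → (0, 1, 3, 2)
  clear (0,1): R0 −= (3)R1 → (1, 0, 3, 1)
  clear (3,1): R3 −= (4)R1 → (0, 0, 4, 2)
pivot(2,2): swap R2↔R3
pivot(2,2)=4: scale R2 → (0, 0, 1, 3)
  clear (0,2): R0 −= (3)R2 → (1, 0, 0, 2)
  clear (1,2): R1 −= (3)R2 → (0, 1, 0, 3)
pivot(3,3)=2: scale R3 → (0, 0, 0, 1)
  clear (0,3): R0 −= (2)R3 → (1, 0, 0, 0)
  clear (1,3): R1 −= (3)R3 → (0, 1, 0, 0)
  clear (2,3): R2 −= (3)R3 → (0, 0, 1, 0)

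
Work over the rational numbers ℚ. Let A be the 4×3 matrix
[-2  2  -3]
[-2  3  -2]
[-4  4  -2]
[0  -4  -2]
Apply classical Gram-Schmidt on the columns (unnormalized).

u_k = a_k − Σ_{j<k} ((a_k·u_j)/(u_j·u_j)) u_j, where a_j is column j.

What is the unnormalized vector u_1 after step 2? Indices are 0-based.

u_1 = (-1/6, 5/6, -1/3, -4)

Step 1: u_0 = a_0 = (-2, -2, -4, 0).
Step 2: u_1 = a_1 − (-13/12)·u_0 = (-1/6, 5/6, -1/3, -4).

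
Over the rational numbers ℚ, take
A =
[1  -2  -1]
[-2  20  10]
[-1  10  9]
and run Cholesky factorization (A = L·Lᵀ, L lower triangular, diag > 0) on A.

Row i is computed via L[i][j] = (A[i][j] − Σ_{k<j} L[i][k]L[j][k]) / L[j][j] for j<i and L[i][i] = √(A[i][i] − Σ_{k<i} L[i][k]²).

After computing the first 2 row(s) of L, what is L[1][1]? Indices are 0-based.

L[1][1] = 4

Step 1: L[0][0] = √(1) = 1.
  L[1][0] = (-2) / L[0][0] = -2.
Step 2: L[1][1] = √(16) = 4.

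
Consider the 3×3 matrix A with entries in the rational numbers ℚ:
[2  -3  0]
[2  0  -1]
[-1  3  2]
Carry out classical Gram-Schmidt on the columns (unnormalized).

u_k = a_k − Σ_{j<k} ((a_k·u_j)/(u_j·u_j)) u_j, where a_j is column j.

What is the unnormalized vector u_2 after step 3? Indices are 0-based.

u_2 = (10/9, -5/9, 10/9)

Step 1: u_0 = a_0 = (2, 2, -1).
Step 2: u_1 = a_1 − (-1)·u_0 = (-1, 2, 2).
Step 3: u_2 = a_2 − (-4/9)·u_0 − (2/9)·u_1 = (10/9, -5/9, 10/9).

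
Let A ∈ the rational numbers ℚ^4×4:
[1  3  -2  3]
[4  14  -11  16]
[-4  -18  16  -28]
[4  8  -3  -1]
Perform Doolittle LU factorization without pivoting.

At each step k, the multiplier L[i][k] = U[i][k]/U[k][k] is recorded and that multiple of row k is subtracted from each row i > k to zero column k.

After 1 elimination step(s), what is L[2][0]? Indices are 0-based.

L[2][0] = -4

[col 0] pivot 1
  R1 -= 4*R0 → (0, 2, -3, 4)  (L[1][0] := 4)
  R2 -= -4*R0 → (0, -6, 8, -16)  (L[2][0] := -4)
  R3 -= 4*R0 → (0, -4, 5, -13)  (L[3][0] := 4)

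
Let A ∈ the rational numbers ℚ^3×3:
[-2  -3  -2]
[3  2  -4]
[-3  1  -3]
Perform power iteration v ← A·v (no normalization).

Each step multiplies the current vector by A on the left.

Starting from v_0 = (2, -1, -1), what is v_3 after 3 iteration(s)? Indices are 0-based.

v_3 = (-103, -52, 38)

v_0 = (2, -1, -1).
v_1 = A·v_0 = (1, 8, -4).
v_2 = A·v_1 = (-18, 35, 17).
v_3 = A·v_2 = (-103, -52, 38).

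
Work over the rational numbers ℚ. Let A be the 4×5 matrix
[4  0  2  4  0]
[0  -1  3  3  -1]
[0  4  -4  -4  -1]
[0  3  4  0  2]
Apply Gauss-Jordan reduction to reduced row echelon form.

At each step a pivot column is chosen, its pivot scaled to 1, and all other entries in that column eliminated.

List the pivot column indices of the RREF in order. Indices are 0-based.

pivot columns: 0, 1, 2, 3

[1] R0 /= 4  ⇒  (1, 0, 1/2, 1, 0)
[2] R1 /= -1  ⇒  (0, 1, -3, -3, 1)
     R2 -= 4·R1  ⇒  (0, 0, 8, 8, -5)
     R3 -= 3·R1  ⇒  (0, 0, 13, 9, -1)
[3] R2 /= 8  ⇒  (0, 0, 1, 1, -5/8)
     R0 -= 1/2·R2  ⇒  (1, 0, 0, 1/2, 5/16)
     R1 -= -3·R2  ⇒  (0, 1, 0, 0, -7/8)
     R3 -= 13·R2  ⇒  (0, 0, 0, -4, 57/8)
[4] R3 /= -4  ⇒  (0, 0, 0, 1, -57/32)
     R0 -= 1/2·R3  ⇒  (1, 0, 0, 0, 77/64)
     R2 -= 1·R3  ⇒  (0, 0, 1, 0, 37/32)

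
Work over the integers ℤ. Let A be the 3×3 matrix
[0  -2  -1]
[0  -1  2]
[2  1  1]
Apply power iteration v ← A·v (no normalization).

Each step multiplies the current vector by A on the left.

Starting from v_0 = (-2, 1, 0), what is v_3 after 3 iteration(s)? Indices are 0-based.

v_0 = (-2, 1, 0).
v_1 = A·v_0 = (-2, -1, -3).
v_2 = A·v_1 = (5, -5, -8).
v_3 = A·v_2 = (18, -11, -3).

v_3 = (18, -11, -3)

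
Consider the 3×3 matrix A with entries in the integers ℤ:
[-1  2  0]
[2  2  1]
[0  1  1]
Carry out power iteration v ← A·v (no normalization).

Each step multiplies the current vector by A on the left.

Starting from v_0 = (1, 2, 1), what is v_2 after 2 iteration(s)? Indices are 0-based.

v_0 = (1, 2, 1).
v_1 = A·v_0 = (3, 7, 3).
v_2 = A·v_1 = (11, 23, 10).

v_2 = (11, 23, 10)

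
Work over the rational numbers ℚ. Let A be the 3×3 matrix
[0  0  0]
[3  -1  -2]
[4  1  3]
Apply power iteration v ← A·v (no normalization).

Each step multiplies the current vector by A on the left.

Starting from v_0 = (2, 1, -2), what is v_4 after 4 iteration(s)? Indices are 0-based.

v_0 = (2, 1, -2).
v_1 = A·v_0 = (0, 9, 3).
v_2 = A·v_1 = (0, -15, 18).
v_3 = A·v_2 = (0, -21, 39).
v_4 = A·v_3 = (0, -57, 96).

v_4 = (0, -57, 96)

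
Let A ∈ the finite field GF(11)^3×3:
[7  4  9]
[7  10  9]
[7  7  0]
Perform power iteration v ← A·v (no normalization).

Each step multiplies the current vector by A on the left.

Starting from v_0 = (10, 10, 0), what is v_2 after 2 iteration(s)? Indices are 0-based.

v_0 = (10, 10, 0).
v_1 = A·v_0 = (0, 5, 8).
v_2 = A·v_1 = (4, 1, 2).

v_2 = (4, 1, 2)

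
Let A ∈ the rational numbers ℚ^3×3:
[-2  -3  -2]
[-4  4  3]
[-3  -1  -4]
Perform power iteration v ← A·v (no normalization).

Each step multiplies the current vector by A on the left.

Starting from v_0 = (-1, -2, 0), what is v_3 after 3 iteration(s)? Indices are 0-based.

v_3 = (207, -196, 235)

v_0 = (-1, -2, 0).
v_1 = A·v_0 = (8, -4, 5).
v_2 = A·v_1 = (-14, -33, -40).
v_3 = A·v_2 = (207, -196, 235).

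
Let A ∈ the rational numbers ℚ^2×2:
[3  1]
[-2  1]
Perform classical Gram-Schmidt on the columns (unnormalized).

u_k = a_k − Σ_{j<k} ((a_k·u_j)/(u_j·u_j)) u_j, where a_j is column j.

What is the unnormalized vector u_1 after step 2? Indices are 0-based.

u_1 = (10/13, 15/13)

Step 1: u_0 = a_0 = (3, -2).
Step 2: u_1 = a_1 − (1/13)·u_0 = (10/13, 15/13).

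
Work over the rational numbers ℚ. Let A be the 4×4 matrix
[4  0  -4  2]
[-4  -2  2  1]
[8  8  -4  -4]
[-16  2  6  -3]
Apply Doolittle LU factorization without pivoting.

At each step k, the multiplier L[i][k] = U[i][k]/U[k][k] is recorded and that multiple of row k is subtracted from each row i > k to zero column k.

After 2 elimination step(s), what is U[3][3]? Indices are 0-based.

Step 1: pivot at (0,0) is 4.
  row1 ← row1 − (-1)·row0  ⇒  L[1][0]=-1, U row1=(0, -2, -2, 3)
  row2 ← row2 − (2)·row0  ⇒  L[2][0]=2, U row2=(0, 8, 4, -8)
  row3 ← row3 − (-4)·row0  ⇒  L[3][0]=-4, U row3=(0, 2, -10, 5)
Step 2: pivot at (1,1) is -2.
  row2 ← row2 − (-4)·row1  ⇒  L[2][1]=-4, U row2=(0, 0, -4, 4)
  row3 ← row3 − (-1)·row1  ⇒  L[3][1]=-1, U row3=(0, 0, -12, 8)

U[3][3] = 8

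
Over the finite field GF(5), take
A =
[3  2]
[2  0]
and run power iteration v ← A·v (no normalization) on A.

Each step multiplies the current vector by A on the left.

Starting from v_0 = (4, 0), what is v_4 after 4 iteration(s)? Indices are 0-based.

v_0 = (4, 0).
v_1 = A·v_0 = (2, 3).
v_2 = A·v_1 = (2, 4).
v_3 = A·v_2 = (4, 4).
v_4 = A·v_3 = (0, 3).

v_4 = (0, 3)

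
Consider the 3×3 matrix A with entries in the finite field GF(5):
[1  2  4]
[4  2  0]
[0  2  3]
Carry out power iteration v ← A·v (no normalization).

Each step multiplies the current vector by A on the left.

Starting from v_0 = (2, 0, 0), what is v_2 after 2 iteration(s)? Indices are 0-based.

v_0 = (2, 0, 0).
v_1 = A·v_0 = (2, 3, 0).
v_2 = A·v_1 = (3, 4, 1).

v_2 = (3, 4, 1)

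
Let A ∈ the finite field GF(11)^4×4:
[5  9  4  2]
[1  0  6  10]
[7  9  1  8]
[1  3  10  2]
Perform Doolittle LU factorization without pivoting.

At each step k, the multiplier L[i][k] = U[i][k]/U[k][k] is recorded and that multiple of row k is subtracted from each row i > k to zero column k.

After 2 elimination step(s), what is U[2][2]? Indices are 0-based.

U[2][2] = 7

[col 0] pivot 5
  R1 -= 9*R0 → (0, 7, 3, 3)  (L[1][0] := 9)
  R2 -= 8*R0 → (0, 3, 2, 3)  (L[2][0] := 8)
  R3 -= 9*R0 → (0, 10, 7, 6)  (L[3][0] := 9)
[col 1] pivot 7
  R2 -= 2*R1 → (0, 0, 7, 8)  (L[2][1] := 2)
  R3 -= 3*R1 → (0, 0, 9, 8)  (L[3][1] := 3)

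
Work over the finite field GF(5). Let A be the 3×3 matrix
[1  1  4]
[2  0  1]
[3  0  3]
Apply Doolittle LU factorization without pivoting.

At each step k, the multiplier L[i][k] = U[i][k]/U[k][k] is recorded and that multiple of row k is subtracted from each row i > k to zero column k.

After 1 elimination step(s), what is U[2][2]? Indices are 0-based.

[col 0] pivot 1
  R1 -= 2*R0 → (0, 3, 3)  (L[1][0] := 2)
  R2 -= 3*R0 → (0, 2, 1)  (L[2][0] := 3)

U[2][2] = 1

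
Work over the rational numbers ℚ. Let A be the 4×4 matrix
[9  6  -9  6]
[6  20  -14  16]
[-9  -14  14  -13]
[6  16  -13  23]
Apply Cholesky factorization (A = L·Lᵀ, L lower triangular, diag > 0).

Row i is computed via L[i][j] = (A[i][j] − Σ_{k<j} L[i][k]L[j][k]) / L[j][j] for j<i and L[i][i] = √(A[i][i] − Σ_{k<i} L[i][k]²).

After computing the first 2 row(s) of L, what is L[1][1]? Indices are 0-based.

L[1][1] = 4

Step 1: L[0][0] = √(9) = 3.
  L[1][0] = (6) / L[0][0] = 2.
Step 2: L[1][1] = √(16) = 4.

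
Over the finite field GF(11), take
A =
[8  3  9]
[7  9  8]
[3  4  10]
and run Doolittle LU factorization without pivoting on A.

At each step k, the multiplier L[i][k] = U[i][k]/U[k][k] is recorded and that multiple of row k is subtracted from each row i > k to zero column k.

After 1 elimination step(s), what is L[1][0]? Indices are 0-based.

L[1][0] = 5

[col 0] pivot 8
  R1 -= 5*R0 → (0, 5, 7)  (L[1][0] := 5)
  R2 -= 10*R0 → (0, 7, 8)  (L[2][0] := 10)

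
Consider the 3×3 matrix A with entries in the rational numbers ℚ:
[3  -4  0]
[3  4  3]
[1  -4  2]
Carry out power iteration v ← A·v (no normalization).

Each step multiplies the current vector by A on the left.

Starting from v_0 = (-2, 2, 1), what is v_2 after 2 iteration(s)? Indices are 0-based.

v_2 = (-62, -46, -50)

v_0 = (-2, 2, 1).
v_1 = A·v_0 = (-14, 5, -8).
v_2 = A·v_1 = (-62, -46, -50).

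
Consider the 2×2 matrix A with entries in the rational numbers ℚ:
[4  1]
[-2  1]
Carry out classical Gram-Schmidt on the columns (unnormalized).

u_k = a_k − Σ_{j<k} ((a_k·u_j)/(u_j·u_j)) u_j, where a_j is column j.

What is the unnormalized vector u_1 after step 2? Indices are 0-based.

Step 1: u_0 = a_0 = (4, -2).
Step 2: u_1 = a_1 − (1/10)·u_0 = (3/5, 6/5).

u_1 = (3/5, 6/5)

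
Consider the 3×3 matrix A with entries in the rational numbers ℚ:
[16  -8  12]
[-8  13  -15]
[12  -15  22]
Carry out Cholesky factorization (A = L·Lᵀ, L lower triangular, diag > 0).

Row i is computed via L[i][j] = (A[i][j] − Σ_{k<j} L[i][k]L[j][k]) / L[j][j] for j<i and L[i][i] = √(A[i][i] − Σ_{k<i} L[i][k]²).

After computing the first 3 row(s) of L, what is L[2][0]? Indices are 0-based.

Step 1: L[0][0] = √(16) = 4.
  L[1][0] = (-8) / L[0][0] = -2.
Step 2: L[1][1] = √(9) = 3.
  L[2][0] = (12) / L[0][0] = 3.
  L[2][1] = (-9) / L[1][1] = -3.
Step 3: L[2][2] = √(4) = 2.

L[2][0] = 3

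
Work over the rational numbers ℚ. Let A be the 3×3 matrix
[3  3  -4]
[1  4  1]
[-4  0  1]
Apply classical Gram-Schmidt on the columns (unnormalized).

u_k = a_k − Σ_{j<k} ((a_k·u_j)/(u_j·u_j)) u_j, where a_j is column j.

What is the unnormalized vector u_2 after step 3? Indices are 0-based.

u_2 = (-1072/481, 804/481, -603/481)

Step 1: u_0 = a_0 = (3, 1, -4).
Step 2: u_1 = a_1 − (1/2)·u_0 = (3/2, 7/2, 2).
Step 3: u_2 = a_2 − (-15/26)·u_0 − (-1/37)·u_1 = (-1072/481, 804/481, -603/481).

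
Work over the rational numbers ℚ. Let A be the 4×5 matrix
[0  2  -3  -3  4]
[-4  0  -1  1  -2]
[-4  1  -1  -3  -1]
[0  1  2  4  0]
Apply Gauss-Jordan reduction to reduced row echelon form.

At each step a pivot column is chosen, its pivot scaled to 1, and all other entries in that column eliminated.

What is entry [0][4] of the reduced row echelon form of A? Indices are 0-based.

M[0][4] = 45/68

step 1: exchange rows 0,1
step 1: normalize row 0 (÷-4) = (1, 0, 1/4, -1/4, 1/2)
  row 2: subtract -4×row0 = (0, 1, 0, -4, 1)
step 2: normalize row 1 (÷2) = (0, 1, -3/2, -3/2, 2)
  row 2: subtract 1×row1 = (0, 0, 3/2, -5/2, -1)
  row 3: subtract 1×row1 = (0, 0, 7/2, 11/2, -2)
step 3: normalize row 2 (÷3/2) = (0, 0, 1, -5/3, -2/3)
  row 0: subtract 1/4×row2 = (1, 0, 0, 1/6, 2/3)
  row 1: subtract -3/2×row2 = (0, 1, 0, -4, 1)
  row 3: subtract 7/2×row2 = (0, 0, 0, 34/3, 1/3)
step 4: normalize row 3 (÷34/3) = (0, 0, 0, 1, 1/34)
  row 0: subtract 1/6×row3 = (1, 0, 0, 0, 45/68)
  row 1: subtract -4×row3 = (0, 1, 0, 0, 19/17)
  row 2: subtract -5/3×row3 = (0, 0, 1, 0, -21/34)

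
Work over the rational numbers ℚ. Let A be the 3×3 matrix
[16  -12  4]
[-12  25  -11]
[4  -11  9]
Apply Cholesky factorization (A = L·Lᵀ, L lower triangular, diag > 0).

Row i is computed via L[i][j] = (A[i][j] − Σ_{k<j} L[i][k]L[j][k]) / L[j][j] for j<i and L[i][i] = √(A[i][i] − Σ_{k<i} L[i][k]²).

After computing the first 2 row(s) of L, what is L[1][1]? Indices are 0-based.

L[1][1] = 4

Step 1: L[0][0] = √(16) = 4.
  L[1][0] = (-12) / L[0][0] = -3.
Step 2: L[1][1] = √(16) = 4.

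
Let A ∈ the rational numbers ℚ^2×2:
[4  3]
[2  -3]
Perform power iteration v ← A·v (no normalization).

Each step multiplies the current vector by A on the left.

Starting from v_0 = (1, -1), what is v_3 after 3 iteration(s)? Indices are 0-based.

v_0 = (1, -1).
v_1 = A·v_0 = (1, 5).
v_2 = A·v_1 = (19, -13).
v_3 = A·v_2 = (37, 77).

v_3 = (37, 77)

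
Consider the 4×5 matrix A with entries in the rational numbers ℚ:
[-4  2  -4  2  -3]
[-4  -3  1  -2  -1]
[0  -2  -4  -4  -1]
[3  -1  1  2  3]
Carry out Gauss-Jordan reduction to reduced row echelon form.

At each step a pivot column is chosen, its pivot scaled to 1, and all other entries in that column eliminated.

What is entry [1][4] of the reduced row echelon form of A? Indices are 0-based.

[1] R0 /= -4  ⇒  (1, -1/2, 1, -1/2, 3/4)
     R1 -= -4·R0  ⇒  (0, -5, 5, -4, 2)
     R3 -= 3·R0  ⇒  (0, 1/2, -2, 7/2, 3/4)
[2] R1 /= -5  ⇒  (0, 1, -1, 4/5, -2/5)
     R0 -= -1/2·R1  ⇒  (1, 0, 1/2, -1/10, 11/20)
     R2 -= -2·R1  ⇒  (0, 0, -6, -12/5, -9/5)
     R3 -= 1/2·R1  ⇒  (0, 0, -3/2, 31/10, 19/20)
[3] R2 /= -6  ⇒  (0, 0, 1, 2/5, 3/10)
     R0 -= 1/2·R2  ⇒  (1, 0, 0, -3/10, 2/5)
     R1 -= -1·R2  ⇒  (0, 1, 0, 6/5, -1/10)
     R3 -= -3/2·R2  ⇒  (0, 0, 0, 37/10, 7/5)
[4] R3 /= 37/10  ⇒  (0, 0, 0, 1, 14/37)
     R0 -= -3/10·R3  ⇒  (1, 0, 0, 0, 19/37)
     R1 -= 6/5·R3  ⇒  (0, 1, 0, 0, -41/74)
     R2 -= 2/5·R3  ⇒  (0, 0, 1, 0, 11/74)

M[1][4] = -41/74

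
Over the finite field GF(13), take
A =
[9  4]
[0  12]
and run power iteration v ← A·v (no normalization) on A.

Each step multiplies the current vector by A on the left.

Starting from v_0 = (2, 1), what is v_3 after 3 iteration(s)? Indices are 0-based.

v_0 = (2, 1).
v_1 = A·v_0 = (9, 12).
v_2 = A·v_1 = (12, 1).
v_3 = A·v_2 = (8, 12).

v_3 = (8, 12)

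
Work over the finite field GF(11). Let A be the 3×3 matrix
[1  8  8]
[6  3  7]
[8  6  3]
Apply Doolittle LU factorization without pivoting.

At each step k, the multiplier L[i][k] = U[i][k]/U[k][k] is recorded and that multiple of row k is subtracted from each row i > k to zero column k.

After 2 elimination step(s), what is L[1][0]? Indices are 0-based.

L[1][0] = 6

[col 0] pivot 1
  R1 -= 6*R0 → (0, 10, 3)  (L[1][0] := 6)
  R2 -= 8*R0 → (0, 8, 5)  (L[2][0] := 8)
[col 1] pivot 10
  R2 -= 3*R1 → (0, 0, 7)  (L[2][1] := 3)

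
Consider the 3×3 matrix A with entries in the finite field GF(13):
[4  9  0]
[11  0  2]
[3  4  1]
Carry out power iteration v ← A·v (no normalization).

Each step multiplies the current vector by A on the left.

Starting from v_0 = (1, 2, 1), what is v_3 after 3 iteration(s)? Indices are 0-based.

v_3 = (3, 6, 2)

v_0 = (1, 2, 1).
v_1 = A·v_0 = (9, 0, 12).
v_2 = A·v_1 = (10, 6, 0).
v_3 = A·v_2 = (3, 6, 2).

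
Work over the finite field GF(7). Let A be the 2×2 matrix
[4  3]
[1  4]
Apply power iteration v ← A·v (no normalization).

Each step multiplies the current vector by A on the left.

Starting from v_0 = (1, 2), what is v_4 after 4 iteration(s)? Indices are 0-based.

v_0 = (1, 2).
v_1 = A·v_0 = (3, 2).
v_2 = A·v_1 = (4, 4).
v_3 = A·v_2 = (0, 6).
v_4 = A·v_3 = (4, 3).

v_4 = (4, 3)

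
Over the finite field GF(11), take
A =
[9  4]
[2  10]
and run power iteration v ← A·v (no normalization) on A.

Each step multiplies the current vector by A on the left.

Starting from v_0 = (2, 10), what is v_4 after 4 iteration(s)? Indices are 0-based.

v_0 = (2, 10).
v_1 = A·v_0 = (3, 5).
v_2 = A·v_1 = (3, 1).
v_3 = A·v_2 = (9, 5).
v_4 = A·v_3 = (2, 2).

v_4 = (2, 2)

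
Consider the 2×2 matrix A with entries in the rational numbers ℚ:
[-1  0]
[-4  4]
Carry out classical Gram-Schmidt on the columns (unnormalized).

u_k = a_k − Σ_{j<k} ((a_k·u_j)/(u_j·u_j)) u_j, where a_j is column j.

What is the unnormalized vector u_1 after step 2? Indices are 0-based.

Step 1: u_0 = a_0 = (-1, -4).
Step 2: u_1 = a_1 − (-16/17)·u_0 = (-16/17, 4/17).

u_1 = (-16/17, 4/17)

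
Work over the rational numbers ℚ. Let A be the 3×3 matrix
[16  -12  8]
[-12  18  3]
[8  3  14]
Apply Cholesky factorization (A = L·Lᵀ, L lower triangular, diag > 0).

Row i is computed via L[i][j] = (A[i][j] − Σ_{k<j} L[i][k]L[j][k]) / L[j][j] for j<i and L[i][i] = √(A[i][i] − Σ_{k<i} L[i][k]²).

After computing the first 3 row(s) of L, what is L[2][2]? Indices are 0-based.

Step 1: L[0][0] = √(16) = 4.
  L[1][0] = (-12) / L[0][0] = -3.
Step 2: L[1][1] = √(9) = 3.
  L[2][0] = (8) / L[0][0] = 2.
  L[2][1] = (9) / L[1][1] = 3.
Step 3: L[2][2] = √(1) = 1.

L[2][2] = 1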